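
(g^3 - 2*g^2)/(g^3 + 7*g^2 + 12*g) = g*(g - 2)/(g^2 + 7*g + 12)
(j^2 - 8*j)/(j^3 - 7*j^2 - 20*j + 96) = j/(j^2 + j - 12)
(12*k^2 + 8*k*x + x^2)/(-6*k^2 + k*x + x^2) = (12*k^2 + 8*k*x + x^2)/(-6*k^2 + k*x + x^2)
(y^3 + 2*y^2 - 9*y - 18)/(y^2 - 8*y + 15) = (y^2 + 5*y + 6)/(y - 5)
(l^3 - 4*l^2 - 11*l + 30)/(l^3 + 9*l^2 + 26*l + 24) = (l^2 - 7*l + 10)/(l^2 + 6*l + 8)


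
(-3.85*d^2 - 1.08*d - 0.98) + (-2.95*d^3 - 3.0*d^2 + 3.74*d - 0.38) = -2.95*d^3 - 6.85*d^2 + 2.66*d - 1.36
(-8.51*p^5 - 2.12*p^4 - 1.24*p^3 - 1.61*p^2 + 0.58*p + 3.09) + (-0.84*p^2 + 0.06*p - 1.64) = -8.51*p^5 - 2.12*p^4 - 1.24*p^3 - 2.45*p^2 + 0.64*p + 1.45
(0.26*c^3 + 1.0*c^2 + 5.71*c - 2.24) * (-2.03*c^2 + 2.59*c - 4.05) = -0.5278*c^5 - 1.3566*c^4 - 10.0543*c^3 + 15.2861*c^2 - 28.9271*c + 9.072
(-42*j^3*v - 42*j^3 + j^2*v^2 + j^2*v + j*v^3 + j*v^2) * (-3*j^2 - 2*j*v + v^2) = 126*j^5*v + 126*j^5 + 81*j^4*v^2 + 81*j^4*v - 47*j^3*v^3 - 47*j^3*v^2 - j^2*v^4 - j^2*v^3 + j*v^5 + j*v^4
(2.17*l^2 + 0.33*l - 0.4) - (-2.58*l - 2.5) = 2.17*l^2 + 2.91*l + 2.1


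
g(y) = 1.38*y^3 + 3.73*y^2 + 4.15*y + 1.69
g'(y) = 4.14*y^2 + 7.46*y + 4.15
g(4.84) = 265.62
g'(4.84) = 137.24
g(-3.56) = -28.07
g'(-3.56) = 30.06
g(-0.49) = 0.39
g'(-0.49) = 1.49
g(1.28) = 16.01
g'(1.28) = 20.48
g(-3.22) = -19.07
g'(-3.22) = 23.05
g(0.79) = 7.98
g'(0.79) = 12.63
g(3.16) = 95.60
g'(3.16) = 69.06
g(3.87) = 153.60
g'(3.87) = 95.02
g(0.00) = 1.69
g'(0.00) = 4.15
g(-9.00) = -739.55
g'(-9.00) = 272.35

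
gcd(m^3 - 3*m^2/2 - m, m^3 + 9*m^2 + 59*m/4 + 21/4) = m + 1/2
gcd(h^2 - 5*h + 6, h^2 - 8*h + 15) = h - 3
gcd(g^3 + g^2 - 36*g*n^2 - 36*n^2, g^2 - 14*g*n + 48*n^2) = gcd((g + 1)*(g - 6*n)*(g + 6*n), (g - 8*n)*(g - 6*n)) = g - 6*n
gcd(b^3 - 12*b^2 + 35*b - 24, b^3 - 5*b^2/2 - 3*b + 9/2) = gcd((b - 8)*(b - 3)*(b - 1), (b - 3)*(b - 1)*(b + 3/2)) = b^2 - 4*b + 3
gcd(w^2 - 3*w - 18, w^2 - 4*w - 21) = w + 3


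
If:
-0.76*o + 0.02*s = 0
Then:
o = 0.0263157894736842*s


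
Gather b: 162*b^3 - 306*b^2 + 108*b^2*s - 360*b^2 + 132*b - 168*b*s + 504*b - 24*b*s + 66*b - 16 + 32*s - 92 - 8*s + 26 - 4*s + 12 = 162*b^3 + b^2*(108*s - 666) + b*(702 - 192*s) + 20*s - 70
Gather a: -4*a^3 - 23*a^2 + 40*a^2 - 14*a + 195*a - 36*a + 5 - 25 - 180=-4*a^3 + 17*a^2 + 145*a - 200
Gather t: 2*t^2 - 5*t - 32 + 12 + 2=2*t^2 - 5*t - 18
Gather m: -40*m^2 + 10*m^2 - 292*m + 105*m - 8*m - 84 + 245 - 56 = -30*m^2 - 195*m + 105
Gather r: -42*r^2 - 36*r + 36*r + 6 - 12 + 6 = -42*r^2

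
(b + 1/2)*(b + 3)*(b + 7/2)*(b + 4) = b^4 + 11*b^3 + 167*b^2/4 + 241*b/4 + 21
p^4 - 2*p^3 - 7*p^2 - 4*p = p*(p - 4)*(p + 1)^2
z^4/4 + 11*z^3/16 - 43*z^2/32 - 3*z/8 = z*(z/4 + 1)*(z - 3/2)*(z + 1/4)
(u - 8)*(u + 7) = u^2 - u - 56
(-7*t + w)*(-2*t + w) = 14*t^2 - 9*t*w + w^2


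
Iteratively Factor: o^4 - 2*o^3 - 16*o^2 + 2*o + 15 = (o - 1)*(o^3 - o^2 - 17*o - 15) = (o - 1)*(o + 3)*(o^2 - 4*o - 5) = (o - 5)*(o - 1)*(o + 3)*(o + 1)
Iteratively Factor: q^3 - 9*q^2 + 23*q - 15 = (q - 3)*(q^2 - 6*q + 5) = (q - 5)*(q - 3)*(q - 1)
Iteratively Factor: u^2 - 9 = (u - 3)*(u + 3)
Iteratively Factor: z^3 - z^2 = (z - 1)*(z^2) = z*(z - 1)*(z)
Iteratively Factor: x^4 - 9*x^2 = (x)*(x^3 - 9*x) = x^2*(x^2 - 9) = x^2*(x - 3)*(x + 3)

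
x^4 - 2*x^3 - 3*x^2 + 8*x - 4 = (x - 2)*(x - 1)^2*(x + 2)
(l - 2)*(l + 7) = l^2 + 5*l - 14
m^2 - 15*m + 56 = (m - 8)*(m - 7)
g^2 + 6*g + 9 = (g + 3)^2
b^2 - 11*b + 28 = (b - 7)*(b - 4)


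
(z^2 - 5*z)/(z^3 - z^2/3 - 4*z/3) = 3*(5 - z)/(-3*z^2 + z + 4)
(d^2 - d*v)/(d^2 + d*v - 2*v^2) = d/(d + 2*v)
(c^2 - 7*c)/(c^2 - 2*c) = (c - 7)/(c - 2)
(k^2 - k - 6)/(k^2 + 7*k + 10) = (k - 3)/(k + 5)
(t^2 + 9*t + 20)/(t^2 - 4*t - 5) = (t^2 + 9*t + 20)/(t^2 - 4*t - 5)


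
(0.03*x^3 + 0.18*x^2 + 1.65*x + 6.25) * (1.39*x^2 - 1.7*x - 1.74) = 0.0417*x^5 + 0.1992*x^4 + 1.9353*x^3 + 5.5693*x^2 - 13.496*x - 10.875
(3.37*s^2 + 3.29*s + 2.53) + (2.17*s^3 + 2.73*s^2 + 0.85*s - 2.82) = 2.17*s^3 + 6.1*s^2 + 4.14*s - 0.29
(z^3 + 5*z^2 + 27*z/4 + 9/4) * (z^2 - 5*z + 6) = z^5 - 49*z^3/4 - 3*z^2/2 + 117*z/4 + 27/2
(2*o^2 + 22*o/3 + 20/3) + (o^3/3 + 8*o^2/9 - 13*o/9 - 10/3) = o^3/3 + 26*o^2/9 + 53*o/9 + 10/3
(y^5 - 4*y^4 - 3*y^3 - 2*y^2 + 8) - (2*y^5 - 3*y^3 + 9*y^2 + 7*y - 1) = -y^5 - 4*y^4 - 11*y^2 - 7*y + 9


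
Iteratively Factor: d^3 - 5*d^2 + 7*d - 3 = (d - 3)*(d^2 - 2*d + 1) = (d - 3)*(d - 1)*(d - 1)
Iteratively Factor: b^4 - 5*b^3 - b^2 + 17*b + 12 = (b - 4)*(b^3 - b^2 - 5*b - 3) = (b - 4)*(b + 1)*(b^2 - 2*b - 3) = (b - 4)*(b + 1)^2*(b - 3)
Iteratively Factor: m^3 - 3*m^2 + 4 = (m - 2)*(m^2 - m - 2) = (m - 2)^2*(m + 1)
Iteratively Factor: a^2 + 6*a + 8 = (a + 4)*(a + 2)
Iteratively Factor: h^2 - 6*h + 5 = (h - 1)*(h - 5)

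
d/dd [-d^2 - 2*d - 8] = -2*d - 2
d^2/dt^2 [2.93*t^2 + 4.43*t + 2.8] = 5.86000000000000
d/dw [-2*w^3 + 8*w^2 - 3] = 2*w*(8 - 3*w)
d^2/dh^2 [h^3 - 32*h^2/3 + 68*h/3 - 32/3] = 6*h - 64/3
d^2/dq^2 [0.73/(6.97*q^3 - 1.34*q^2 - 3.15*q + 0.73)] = ((1.9564 - 30.5286*q)*(6.97*q^3 - 1.34*q^2 - 3.15*q + 0.73) + 0.73*(-41.82*q^2 + 5.36*q + 6.3)*(-20.91*q^2 + 2.68*q + 3.15))/(6.97*q^3 - 1.34*q^2 - 3.15*q + 0.73)^3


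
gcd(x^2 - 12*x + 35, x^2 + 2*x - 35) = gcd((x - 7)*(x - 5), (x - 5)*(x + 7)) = x - 5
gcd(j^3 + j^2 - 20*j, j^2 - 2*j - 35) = j + 5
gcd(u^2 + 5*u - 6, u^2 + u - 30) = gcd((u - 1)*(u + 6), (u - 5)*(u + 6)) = u + 6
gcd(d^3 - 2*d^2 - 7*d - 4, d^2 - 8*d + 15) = 1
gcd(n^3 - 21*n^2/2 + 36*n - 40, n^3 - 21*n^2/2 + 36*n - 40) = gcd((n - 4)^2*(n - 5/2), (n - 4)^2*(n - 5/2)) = n^3 - 21*n^2/2 + 36*n - 40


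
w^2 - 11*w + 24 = (w - 8)*(w - 3)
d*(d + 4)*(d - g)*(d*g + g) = d^4*g - d^3*g^2 + 5*d^3*g - 5*d^2*g^2 + 4*d^2*g - 4*d*g^2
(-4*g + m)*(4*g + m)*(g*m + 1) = -16*g^3*m - 16*g^2 + g*m^3 + m^2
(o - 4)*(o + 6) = o^2 + 2*o - 24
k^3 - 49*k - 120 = (k - 8)*(k + 3)*(k + 5)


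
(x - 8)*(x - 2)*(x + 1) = x^3 - 9*x^2 + 6*x + 16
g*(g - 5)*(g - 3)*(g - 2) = g^4 - 10*g^3 + 31*g^2 - 30*g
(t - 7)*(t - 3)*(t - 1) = t^3 - 11*t^2 + 31*t - 21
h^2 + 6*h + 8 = (h + 2)*(h + 4)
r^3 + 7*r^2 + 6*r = r*(r + 1)*(r + 6)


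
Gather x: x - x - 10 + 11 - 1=0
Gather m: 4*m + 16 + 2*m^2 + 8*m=2*m^2 + 12*m + 16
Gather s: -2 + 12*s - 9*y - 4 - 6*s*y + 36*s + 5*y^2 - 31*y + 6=s*(48 - 6*y) + 5*y^2 - 40*y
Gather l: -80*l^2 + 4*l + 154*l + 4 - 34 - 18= -80*l^2 + 158*l - 48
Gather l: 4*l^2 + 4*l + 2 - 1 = 4*l^2 + 4*l + 1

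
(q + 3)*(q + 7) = q^2 + 10*q + 21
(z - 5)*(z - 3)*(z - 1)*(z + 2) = z^4 - 7*z^3 + 5*z^2 + 31*z - 30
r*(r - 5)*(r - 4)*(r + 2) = r^4 - 7*r^3 + 2*r^2 + 40*r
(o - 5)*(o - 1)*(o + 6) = o^3 - 31*o + 30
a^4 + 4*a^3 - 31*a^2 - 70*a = a*(a - 5)*(a + 2)*(a + 7)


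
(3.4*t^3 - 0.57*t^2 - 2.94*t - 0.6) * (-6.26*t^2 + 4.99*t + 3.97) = -21.284*t^5 + 20.5342*t^4 + 29.0581*t^3 - 13.1775*t^2 - 14.6658*t - 2.382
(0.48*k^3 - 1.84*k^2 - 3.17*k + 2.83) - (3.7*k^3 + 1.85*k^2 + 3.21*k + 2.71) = -3.22*k^3 - 3.69*k^2 - 6.38*k + 0.12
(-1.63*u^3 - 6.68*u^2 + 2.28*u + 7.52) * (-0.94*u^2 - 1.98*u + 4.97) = 1.5322*u^5 + 9.5066*u^4 + 2.9821*u^3 - 44.7828*u^2 - 3.558*u + 37.3744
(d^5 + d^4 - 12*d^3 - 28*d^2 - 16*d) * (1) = d^5 + d^4 - 12*d^3 - 28*d^2 - 16*d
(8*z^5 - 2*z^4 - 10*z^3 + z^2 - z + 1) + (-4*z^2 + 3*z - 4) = 8*z^5 - 2*z^4 - 10*z^3 - 3*z^2 + 2*z - 3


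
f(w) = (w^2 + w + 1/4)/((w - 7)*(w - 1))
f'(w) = (2*w + 1)/((w - 7)*(w - 1)) - (w^2 + w + 1/4)/((w - 7)*(w - 1)^2) - (w^2 + w + 1/4)/((w - 7)^2*(w - 1))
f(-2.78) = 0.14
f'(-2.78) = -0.07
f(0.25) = 0.11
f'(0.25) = 0.46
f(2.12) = -1.26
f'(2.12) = -0.09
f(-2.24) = 0.10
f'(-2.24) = -0.07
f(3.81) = -2.07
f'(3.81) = -0.87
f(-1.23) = 0.03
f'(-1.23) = -0.06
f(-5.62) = 0.31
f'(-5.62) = -0.05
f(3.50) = -1.83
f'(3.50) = -0.71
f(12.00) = 2.84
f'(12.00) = -0.37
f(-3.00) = 0.16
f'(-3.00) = -0.07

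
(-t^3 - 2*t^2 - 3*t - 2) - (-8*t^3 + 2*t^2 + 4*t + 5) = 7*t^3 - 4*t^2 - 7*t - 7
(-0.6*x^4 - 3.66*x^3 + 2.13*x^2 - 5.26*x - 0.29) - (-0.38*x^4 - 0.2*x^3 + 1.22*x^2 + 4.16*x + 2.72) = -0.22*x^4 - 3.46*x^3 + 0.91*x^2 - 9.42*x - 3.01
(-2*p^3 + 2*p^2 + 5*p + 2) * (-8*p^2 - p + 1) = 16*p^5 - 14*p^4 - 44*p^3 - 19*p^2 + 3*p + 2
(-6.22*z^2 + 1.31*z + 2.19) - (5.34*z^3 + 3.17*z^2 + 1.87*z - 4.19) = -5.34*z^3 - 9.39*z^2 - 0.56*z + 6.38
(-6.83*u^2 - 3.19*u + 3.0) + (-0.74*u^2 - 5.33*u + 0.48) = -7.57*u^2 - 8.52*u + 3.48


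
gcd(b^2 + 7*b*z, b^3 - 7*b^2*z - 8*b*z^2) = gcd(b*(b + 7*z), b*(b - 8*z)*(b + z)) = b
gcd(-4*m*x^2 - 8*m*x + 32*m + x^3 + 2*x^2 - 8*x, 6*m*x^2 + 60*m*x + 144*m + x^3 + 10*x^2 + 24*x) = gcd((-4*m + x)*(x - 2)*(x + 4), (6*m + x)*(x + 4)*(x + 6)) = x + 4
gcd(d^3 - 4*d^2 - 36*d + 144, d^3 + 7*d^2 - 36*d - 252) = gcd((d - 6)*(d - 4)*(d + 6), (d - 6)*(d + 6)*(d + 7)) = d^2 - 36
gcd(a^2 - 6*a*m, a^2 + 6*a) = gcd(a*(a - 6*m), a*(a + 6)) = a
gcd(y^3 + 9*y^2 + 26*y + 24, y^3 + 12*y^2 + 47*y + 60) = y^2 + 7*y + 12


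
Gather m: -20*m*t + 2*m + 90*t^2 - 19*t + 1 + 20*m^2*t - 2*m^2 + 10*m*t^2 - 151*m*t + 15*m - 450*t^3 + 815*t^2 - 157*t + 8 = m^2*(20*t - 2) + m*(10*t^2 - 171*t + 17) - 450*t^3 + 905*t^2 - 176*t + 9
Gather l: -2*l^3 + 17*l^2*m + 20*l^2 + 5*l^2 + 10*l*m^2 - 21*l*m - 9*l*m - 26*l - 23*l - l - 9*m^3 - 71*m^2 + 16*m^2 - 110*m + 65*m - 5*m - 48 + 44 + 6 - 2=-2*l^3 + l^2*(17*m + 25) + l*(10*m^2 - 30*m - 50) - 9*m^3 - 55*m^2 - 50*m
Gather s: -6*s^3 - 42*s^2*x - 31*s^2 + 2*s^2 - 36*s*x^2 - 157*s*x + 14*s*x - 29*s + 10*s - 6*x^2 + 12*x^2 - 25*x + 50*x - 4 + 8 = -6*s^3 + s^2*(-42*x - 29) + s*(-36*x^2 - 143*x - 19) + 6*x^2 + 25*x + 4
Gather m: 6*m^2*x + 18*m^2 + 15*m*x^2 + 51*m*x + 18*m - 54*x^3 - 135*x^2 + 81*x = m^2*(6*x + 18) + m*(15*x^2 + 51*x + 18) - 54*x^3 - 135*x^2 + 81*x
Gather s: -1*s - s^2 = -s^2 - s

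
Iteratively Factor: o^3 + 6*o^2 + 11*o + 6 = (o + 3)*(o^2 + 3*o + 2) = (o + 2)*(o + 3)*(o + 1)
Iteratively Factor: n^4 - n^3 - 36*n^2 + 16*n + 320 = (n + 4)*(n^3 - 5*n^2 - 16*n + 80) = (n - 4)*(n + 4)*(n^2 - n - 20) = (n - 4)*(n + 4)^2*(n - 5)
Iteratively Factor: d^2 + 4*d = (d + 4)*(d)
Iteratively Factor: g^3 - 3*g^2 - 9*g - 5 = (g + 1)*(g^2 - 4*g - 5) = (g - 5)*(g + 1)*(g + 1)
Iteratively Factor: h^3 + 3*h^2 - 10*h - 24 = (h + 2)*(h^2 + h - 12) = (h - 3)*(h + 2)*(h + 4)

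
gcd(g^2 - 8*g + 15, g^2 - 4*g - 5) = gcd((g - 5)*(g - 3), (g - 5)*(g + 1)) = g - 5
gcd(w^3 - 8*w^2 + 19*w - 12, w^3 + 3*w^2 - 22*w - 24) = w - 4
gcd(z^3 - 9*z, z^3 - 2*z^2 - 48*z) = z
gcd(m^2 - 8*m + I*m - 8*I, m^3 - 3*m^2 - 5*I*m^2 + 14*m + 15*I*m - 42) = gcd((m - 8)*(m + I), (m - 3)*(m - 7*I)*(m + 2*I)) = 1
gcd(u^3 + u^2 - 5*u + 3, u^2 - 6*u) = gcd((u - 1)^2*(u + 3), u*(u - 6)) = 1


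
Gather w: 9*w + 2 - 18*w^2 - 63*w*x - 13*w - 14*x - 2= -18*w^2 + w*(-63*x - 4) - 14*x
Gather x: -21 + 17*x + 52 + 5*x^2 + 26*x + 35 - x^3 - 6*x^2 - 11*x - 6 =-x^3 - x^2 + 32*x + 60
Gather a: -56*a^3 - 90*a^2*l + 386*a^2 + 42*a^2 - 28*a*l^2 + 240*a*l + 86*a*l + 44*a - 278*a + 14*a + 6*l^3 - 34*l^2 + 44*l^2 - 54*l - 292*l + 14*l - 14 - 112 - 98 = -56*a^3 + a^2*(428 - 90*l) + a*(-28*l^2 + 326*l - 220) + 6*l^3 + 10*l^2 - 332*l - 224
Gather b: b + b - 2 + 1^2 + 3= 2*b + 2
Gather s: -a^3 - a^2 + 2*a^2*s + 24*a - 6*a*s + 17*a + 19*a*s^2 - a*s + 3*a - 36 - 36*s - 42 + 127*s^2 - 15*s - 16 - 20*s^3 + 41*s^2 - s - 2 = -a^3 - a^2 + 44*a - 20*s^3 + s^2*(19*a + 168) + s*(2*a^2 - 7*a - 52) - 96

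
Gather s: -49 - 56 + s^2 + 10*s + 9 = s^2 + 10*s - 96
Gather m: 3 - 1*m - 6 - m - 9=-2*m - 12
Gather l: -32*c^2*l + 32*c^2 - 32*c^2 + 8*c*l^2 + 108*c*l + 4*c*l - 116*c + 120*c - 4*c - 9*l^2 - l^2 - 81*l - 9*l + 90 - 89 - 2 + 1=l^2*(8*c - 10) + l*(-32*c^2 + 112*c - 90)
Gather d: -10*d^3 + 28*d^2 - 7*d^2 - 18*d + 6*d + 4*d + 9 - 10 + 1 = -10*d^3 + 21*d^2 - 8*d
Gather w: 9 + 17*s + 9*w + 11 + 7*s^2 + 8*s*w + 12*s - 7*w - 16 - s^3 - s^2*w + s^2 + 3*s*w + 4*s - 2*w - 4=-s^3 + 8*s^2 + 33*s + w*(-s^2 + 11*s)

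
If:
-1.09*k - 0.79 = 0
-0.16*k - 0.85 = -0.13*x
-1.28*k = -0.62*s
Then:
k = -0.72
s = -1.50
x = 5.65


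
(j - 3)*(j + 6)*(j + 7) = j^3 + 10*j^2 + 3*j - 126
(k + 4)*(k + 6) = k^2 + 10*k + 24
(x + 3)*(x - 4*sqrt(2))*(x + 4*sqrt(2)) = x^3 + 3*x^2 - 32*x - 96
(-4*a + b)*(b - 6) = -4*a*b + 24*a + b^2 - 6*b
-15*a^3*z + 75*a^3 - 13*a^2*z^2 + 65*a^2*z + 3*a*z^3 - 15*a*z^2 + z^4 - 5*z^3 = (-3*a + z)*(a + z)*(5*a + z)*(z - 5)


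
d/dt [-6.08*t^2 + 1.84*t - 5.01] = 1.84 - 12.16*t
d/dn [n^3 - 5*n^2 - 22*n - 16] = 3*n^2 - 10*n - 22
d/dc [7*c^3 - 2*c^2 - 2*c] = 21*c^2 - 4*c - 2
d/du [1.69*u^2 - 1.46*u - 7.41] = 3.38*u - 1.46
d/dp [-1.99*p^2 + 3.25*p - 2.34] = 3.25 - 3.98*p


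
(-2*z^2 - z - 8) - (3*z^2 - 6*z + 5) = -5*z^2 + 5*z - 13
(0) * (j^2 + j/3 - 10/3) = 0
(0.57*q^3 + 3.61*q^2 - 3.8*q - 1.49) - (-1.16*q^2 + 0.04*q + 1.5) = 0.57*q^3 + 4.77*q^2 - 3.84*q - 2.99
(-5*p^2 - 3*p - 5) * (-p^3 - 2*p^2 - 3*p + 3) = 5*p^5 + 13*p^4 + 26*p^3 + 4*p^2 + 6*p - 15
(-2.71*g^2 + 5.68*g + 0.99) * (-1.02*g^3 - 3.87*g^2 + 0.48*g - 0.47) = 2.7642*g^5 + 4.6941*g^4 - 24.2922*g^3 + 0.1688*g^2 - 2.1944*g - 0.4653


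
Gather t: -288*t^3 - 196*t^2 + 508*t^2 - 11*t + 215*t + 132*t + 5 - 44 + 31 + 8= -288*t^3 + 312*t^2 + 336*t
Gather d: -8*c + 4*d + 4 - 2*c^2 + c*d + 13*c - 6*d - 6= -2*c^2 + 5*c + d*(c - 2) - 2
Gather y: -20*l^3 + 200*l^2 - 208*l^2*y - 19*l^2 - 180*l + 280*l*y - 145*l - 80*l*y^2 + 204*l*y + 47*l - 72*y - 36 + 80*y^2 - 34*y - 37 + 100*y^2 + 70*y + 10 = -20*l^3 + 181*l^2 - 278*l + y^2*(180 - 80*l) + y*(-208*l^2 + 484*l - 36) - 63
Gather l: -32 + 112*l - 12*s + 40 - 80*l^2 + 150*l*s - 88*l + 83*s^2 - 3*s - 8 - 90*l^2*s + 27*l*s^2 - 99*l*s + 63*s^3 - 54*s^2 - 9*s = l^2*(-90*s - 80) + l*(27*s^2 + 51*s + 24) + 63*s^3 + 29*s^2 - 24*s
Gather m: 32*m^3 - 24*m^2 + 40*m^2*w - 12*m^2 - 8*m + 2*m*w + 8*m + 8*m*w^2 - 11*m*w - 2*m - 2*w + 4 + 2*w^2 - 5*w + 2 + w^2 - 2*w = 32*m^3 + m^2*(40*w - 36) + m*(8*w^2 - 9*w - 2) + 3*w^2 - 9*w + 6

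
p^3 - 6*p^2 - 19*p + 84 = (p - 7)*(p - 3)*(p + 4)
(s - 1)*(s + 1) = s^2 - 1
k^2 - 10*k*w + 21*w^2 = (k - 7*w)*(k - 3*w)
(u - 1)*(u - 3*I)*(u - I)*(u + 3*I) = u^4 - u^3 - I*u^3 + 9*u^2 + I*u^2 - 9*u - 9*I*u + 9*I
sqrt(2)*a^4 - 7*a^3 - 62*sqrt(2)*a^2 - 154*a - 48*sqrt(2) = (a - 8*sqrt(2))*(a + sqrt(2))*(a + 3*sqrt(2))*(sqrt(2)*a + 1)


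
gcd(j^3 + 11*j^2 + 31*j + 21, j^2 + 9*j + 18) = j + 3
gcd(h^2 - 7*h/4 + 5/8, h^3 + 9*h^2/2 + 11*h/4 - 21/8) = h - 1/2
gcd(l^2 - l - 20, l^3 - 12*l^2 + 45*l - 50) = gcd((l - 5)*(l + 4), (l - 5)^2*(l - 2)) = l - 5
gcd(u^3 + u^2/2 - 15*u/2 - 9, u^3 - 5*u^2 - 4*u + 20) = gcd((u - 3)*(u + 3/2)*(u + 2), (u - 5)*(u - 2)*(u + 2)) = u + 2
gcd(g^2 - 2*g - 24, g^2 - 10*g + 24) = g - 6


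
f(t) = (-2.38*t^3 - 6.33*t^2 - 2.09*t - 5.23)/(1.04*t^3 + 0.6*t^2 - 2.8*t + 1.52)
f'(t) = (-7.14*t^2 - 12.66*t - 2.09)/(1.04*t^3 + 0.6*t^2 - 2.8*t + 1.52) + (-3.12*t^2 - 1.2*t + 2.8)*(-2.38*t^3 - 6.33*t^2 - 2.09*t - 5.23)/(1.04*t^3 + 0.6*t^2 - 2.8*t + 1.52)^2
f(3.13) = -4.81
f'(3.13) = 1.31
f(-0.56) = -1.82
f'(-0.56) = -0.57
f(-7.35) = -1.71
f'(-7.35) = 0.07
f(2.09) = -7.58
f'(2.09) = 5.31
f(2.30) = -6.64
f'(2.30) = 3.71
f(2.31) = -6.61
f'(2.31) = 3.65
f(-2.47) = 0.79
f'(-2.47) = 6.95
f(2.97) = -5.04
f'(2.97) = 1.54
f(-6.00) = -1.59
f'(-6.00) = 0.11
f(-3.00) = -0.65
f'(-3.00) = 1.11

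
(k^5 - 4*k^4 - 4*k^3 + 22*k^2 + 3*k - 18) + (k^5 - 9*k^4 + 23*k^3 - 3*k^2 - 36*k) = 2*k^5 - 13*k^4 + 19*k^3 + 19*k^2 - 33*k - 18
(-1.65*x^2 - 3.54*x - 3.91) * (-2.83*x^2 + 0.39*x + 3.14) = 4.6695*x^4 + 9.3747*x^3 + 4.5037*x^2 - 12.6405*x - 12.2774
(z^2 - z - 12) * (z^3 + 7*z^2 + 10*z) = z^5 + 6*z^4 - 9*z^3 - 94*z^2 - 120*z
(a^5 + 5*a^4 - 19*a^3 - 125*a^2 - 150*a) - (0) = a^5 + 5*a^4 - 19*a^3 - 125*a^2 - 150*a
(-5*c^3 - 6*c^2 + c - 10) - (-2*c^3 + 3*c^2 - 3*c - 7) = -3*c^3 - 9*c^2 + 4*c - 3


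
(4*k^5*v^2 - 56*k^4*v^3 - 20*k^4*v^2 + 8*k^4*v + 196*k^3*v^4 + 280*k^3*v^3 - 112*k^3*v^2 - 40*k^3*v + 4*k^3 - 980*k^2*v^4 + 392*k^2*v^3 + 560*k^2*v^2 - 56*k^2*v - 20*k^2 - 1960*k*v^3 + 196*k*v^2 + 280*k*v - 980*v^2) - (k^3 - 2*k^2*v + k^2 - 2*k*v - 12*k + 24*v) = 4*k^5*v^2 - 56*k^4*v^3 - 20*k^4*v^2 + 8*k^4*v + 196*k^3*v^4 + 280*k^3*v^3 - 112*k^3*v^2 - 40*k^3*v + 3*k^3 - 980*k^2*v^4 + 392*k^2*v^3 + 560*k^2*v^2 - 54*k^2*v - 21*k^2 - 1960*k*v^3 + 196*k*v^2 + 282*k*v + 12*k - 980*v^2 - 24*v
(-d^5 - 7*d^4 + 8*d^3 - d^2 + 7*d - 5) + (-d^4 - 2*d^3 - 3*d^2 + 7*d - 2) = -d^5 - 8*d^4 + 6*d^3 - 4*d^2 + 14*d - 7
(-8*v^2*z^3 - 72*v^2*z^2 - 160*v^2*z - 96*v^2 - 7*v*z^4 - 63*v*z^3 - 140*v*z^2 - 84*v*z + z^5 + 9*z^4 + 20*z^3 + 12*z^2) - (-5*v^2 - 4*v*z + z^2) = -8*v^2*z^3 - 72*v^2*z^2 - 160*v^2*z - 91*v^2 - 7*v*z^4 - 63*v*z^3 - 140*v*z^2 - 80*v*z + z^5 + 9*z^4 + 20*z^3 + 11*z^2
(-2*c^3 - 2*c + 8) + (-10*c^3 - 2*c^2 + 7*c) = -12*c^3 - 2*c^2 + 5*c + 8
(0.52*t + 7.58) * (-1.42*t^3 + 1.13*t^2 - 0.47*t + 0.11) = -0.7384*t^4 - 10.176*t^3 + 8.321*t^2 - 3.5054*t + 0.8338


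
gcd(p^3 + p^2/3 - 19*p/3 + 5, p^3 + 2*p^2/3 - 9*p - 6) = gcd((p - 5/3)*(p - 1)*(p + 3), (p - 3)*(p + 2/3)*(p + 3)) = p + 3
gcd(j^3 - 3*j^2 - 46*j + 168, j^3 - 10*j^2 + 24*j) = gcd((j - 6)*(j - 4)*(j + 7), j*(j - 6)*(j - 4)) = j^2 - 10*j + 24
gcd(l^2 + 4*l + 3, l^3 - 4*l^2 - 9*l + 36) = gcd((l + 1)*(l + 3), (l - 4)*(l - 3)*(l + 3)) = l + 3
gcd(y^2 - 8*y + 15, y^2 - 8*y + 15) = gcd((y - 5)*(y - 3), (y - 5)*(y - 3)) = y^2 - 8*y + 15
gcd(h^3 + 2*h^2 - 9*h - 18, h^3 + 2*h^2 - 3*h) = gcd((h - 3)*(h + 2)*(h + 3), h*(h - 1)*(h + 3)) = h + 3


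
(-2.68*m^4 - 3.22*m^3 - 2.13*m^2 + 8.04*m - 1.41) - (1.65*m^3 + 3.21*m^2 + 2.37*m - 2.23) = -2.68*m^4 - 4.87*m^3 - 5.34*m^2 + 5.67*m + 0.82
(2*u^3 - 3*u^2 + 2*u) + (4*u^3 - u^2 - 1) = 6*u^3 - 4*u^2 + 2*u - 1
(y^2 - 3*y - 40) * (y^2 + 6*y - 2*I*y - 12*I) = y^4 + 3*y^3 - 2*I*y^3 - 58*y^2 - 6*I*y^2 - 240*y + 116*I*y + 480*I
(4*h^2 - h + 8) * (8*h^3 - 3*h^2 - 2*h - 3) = 32*h^5 - 20*h^4 + 59*h^3 - 34*h^2 - 13*h - 24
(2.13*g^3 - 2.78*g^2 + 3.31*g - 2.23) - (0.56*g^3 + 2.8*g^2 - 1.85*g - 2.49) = 1.57*g^3 - 5.58*g^2 + 5.16*g + 0.26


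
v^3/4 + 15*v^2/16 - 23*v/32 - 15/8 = (v/4 + 1)*(v - 3/2)*(v + 5/4)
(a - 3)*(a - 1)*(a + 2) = a^3 - 2*a^2 - 5*a + 6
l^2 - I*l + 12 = (l - 4*I)*(l + 3*I)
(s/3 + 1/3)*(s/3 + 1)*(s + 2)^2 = s^4/9 + 8*s^3/9 + 23*s^2/9 + 28*s/9 + 4/3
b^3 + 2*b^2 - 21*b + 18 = (b - 3)*(b - 1)*(b + 6)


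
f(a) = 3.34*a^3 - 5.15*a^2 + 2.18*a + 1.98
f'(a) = 10.02*a^2 - 10.3*a + 2.18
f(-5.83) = -847.61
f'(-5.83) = 402.80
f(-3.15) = -160.38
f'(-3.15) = 134.05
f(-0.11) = 1.67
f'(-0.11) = 3.43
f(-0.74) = -3.81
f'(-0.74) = 15.29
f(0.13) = 2.18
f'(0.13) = 1.01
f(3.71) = 109.74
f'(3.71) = 101.88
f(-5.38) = -678.92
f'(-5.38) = 347.62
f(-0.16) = 1.49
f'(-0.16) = 4.08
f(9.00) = 2039.31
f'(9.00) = 721.10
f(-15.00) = -12461.97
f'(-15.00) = 2411.18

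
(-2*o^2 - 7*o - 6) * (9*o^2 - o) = -18*o^4 - 61*o^3 - 47*o^2 + 6*o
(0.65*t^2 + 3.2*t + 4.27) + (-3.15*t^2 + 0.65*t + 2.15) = -2.5*t^2 + 3.85*t + 6.42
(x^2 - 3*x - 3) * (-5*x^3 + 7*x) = -5*x^5 + 15*x^4 + 22*x^3 - 21*x^2 - 21*x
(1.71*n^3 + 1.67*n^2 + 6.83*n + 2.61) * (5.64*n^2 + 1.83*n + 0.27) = 9.6444*n^5 + 12.5481*n^4 + 42.039*n^3 + 27.6702*n^2 + 6.6204*n + 0.7047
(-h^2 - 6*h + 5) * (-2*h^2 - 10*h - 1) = 2*h^4 + 22*h^3 + 51*h^2 - 44*h - 5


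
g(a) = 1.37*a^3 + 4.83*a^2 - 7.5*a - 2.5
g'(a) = 4.11*a^2 + 9.66*a - 7.5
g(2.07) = 14.82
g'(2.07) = 30.11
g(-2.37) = 24.17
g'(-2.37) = -7.31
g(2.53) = 31.63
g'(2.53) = 43.25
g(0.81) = -4.68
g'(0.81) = 3.02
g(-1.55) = 15.63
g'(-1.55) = -12.60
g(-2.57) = 25.42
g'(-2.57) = -5.18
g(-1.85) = 19.23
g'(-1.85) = -11.30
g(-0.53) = 2.63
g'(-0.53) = -11.47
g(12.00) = 2970.38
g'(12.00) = 700.26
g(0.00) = -2.50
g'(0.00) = -7.50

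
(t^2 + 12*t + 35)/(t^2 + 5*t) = (t + 7)/t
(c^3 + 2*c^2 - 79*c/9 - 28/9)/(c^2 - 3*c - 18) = (-9*c^3 - 18*c^2 + 79*c + 28)/(9*(-c^2 + 3*c + 18))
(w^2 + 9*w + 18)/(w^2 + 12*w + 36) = (w + 3)/(w + 6)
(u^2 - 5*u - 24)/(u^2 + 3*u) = (u - 8)/u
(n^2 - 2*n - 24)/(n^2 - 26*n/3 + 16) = 3*(n + 4)/(3*n - 8)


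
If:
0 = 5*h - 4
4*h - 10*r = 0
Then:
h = 4/5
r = 8/25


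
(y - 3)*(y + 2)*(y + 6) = y^3 + 5*y^2 - 12*y - 36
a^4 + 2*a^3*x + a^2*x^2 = a^2*(a + x)^2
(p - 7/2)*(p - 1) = p^2 - 9*p/2 + 7/2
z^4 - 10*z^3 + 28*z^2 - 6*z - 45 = (z - 5)*(z - 3)^2*(z + 1)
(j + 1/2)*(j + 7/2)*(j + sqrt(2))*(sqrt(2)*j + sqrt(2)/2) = sqrt(2)*j^4 + 2*j^3 + 9*sqrt(2)*j^3/2 + 15*sqrt(2)*j^2/4 + 9*j^2 + 7*sqrt(2)*j/8 + 15*j/2 + 7/4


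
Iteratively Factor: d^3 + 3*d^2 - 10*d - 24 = (d + 2)*(d^2 + d - 12) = (d + 2)*(d + 4)*(d - 3)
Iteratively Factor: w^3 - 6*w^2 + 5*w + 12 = (w - 4)*(w^2 - 2*w - 3) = (w - 4)*(w - 3)*(w + 1)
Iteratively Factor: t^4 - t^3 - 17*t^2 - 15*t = (t)*(t^3 - t^2 - 17*t - 15) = t*(t + 3)*(t^2 - 4*t - 5) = t*(t + 1)*(t + 3)*(t - 5)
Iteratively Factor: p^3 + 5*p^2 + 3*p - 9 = (p + 3)*(p^2 + 2*p - 3) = (p + 3)^2*(p - 1)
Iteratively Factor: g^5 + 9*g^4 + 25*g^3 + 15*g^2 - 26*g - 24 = (g + 4)*(g^4 + 5*g^3 + 5*g^2 - 5*g - 6) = (g + 3)*(g + 4)*(g^3 + 2*g^2 - g - 2) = (g + 2)*(g + 3)*(g + 4)*(g^2 - 1) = (g + 1)*(g + 2)*(g + 3)*(g + 4)*(g - 1)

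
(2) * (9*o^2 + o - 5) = 18*o^2 + 2*o - 10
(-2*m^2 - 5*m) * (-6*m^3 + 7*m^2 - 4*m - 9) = 12*m^5 + 16*m^4 - 27*m^3 + 38*m^2 + 45*m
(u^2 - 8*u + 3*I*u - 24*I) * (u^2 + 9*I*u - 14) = u^4 - 8*u^3 + 12*I*u^3 - 41*u^2 - 96*I*u^2 + 328*u - 42*I*u + 336*I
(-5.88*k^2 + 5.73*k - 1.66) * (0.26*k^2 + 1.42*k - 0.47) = -1.5288*k^4 - 6.8598*k^3 + 10.4686*k^2 - 5.0503*k + 0.7802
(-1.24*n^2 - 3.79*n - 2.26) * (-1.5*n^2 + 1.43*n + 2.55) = 1.86*n^4 + 3.9118*n^3 - 5.1917*n^2 - 12.8963*n - 5.763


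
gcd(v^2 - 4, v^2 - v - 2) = v - 2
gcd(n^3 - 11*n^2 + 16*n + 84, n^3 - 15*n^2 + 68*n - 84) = n^2 - 13*n + 42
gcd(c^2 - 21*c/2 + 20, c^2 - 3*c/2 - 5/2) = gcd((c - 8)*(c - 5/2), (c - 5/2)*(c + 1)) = c - 5/2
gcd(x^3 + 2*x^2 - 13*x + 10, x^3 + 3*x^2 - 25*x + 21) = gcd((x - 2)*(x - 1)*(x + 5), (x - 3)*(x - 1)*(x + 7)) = x - 1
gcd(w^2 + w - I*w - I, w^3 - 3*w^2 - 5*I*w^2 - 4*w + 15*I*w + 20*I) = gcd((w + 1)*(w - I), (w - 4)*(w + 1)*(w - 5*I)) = w + 1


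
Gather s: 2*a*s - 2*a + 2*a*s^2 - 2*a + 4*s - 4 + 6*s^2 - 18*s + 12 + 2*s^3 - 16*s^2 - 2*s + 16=-4*a + 2*s^3 + s^2*(2*a - 10) + s*(2*a - 16) + 24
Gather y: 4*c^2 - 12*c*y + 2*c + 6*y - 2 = 4*c^2 + 2*c + y*(6 - 12*c) - 2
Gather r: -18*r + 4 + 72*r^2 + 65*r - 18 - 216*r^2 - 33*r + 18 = -144*r^2 + 14*r + 4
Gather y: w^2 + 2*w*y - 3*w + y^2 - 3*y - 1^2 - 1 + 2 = w^2 - 3*w + y^2 + y*(2*w - 3)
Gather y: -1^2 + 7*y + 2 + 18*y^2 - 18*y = 18*y^2 - 11*y + 1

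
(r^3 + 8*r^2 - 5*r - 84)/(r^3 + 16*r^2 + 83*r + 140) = (r - 3)/(r + 5)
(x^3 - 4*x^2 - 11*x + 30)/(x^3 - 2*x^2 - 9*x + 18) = (x - 5)/(x - 3)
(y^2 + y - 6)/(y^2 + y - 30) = (y^2 + y - 6)/(y^2 + y - 30)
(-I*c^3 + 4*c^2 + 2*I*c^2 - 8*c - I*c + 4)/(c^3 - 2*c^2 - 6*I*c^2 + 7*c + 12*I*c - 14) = (-I*c^3 + 2*c^2*(2 + I) - c*(8 + I) + 4)/(c^3 - 2*c^2*(1 + 3*I) + c*(7 + 12*I) - 14)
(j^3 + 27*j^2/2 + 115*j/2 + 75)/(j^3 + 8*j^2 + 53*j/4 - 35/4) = 2*(2*j^2 + 17*j + 30)/(4*j^2 + 12*j - 7)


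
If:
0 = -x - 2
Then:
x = -2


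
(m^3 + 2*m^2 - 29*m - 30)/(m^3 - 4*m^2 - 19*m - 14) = (m^2 + m - 30)/(m^2 - 5*m - 14)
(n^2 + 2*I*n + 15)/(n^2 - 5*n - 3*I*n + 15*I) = (n + 5*I)/(n - 5)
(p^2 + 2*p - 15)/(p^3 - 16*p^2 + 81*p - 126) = (p + 5)/(p^2 - 13*p + 42)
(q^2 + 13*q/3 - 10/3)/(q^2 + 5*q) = (q - 2/3)/q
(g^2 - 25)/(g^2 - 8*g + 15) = (g + 5)/(g - 3)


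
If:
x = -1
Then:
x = -1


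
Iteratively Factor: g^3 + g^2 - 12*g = (g - 3)*(g^2 + 4*g) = g*(g - 3)*(g + 4)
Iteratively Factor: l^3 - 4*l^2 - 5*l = (l)*(l^2 - 4*l - 5) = l*(l + 1)*(l - 5)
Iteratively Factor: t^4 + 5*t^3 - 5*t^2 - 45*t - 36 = (t - 3)*(t^3 + 8*t^2 + 19*t + 12) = (t - 3)*(t + 4)*(t^2 + 4*t + 3) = (t - 3)*(t + 3)*(t + 4)*(t + 1)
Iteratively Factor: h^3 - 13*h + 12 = (h - 1)*(h^2 + h - 12) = (h - 1)*(h + 4)*(h - 3)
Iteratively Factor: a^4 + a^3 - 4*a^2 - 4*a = (a + 2)*(a^3 - a^2 - 2*a) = (a - 2)*(a + 2)*(a^2 + a) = (a - 2)*(a + 1)*(a + 2)*(a)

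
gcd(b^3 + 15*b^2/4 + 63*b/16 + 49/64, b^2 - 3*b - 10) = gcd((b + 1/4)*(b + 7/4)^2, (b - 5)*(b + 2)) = 1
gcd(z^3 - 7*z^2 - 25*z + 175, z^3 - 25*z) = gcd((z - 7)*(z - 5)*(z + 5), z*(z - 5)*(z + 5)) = z^2 - 25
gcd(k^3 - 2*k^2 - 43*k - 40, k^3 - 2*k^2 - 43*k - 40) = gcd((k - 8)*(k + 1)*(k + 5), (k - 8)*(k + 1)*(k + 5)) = k^3 - 2*k^2 - 43*k - 40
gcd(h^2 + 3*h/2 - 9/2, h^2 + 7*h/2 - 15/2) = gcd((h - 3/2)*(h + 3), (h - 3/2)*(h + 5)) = h - 3/2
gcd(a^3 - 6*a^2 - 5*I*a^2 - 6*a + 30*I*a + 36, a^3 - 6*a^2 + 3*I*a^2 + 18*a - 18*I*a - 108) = a^2 + a*(-6 - 3*I) + 18*I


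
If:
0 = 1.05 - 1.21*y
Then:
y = 0.87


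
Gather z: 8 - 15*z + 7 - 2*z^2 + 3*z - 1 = -2*z^2 - 12*z + 14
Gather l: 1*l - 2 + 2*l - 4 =3*l - 6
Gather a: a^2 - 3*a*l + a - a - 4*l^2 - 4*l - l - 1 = a^2 - 3*a*l - 4*l^2 - 5*l - 1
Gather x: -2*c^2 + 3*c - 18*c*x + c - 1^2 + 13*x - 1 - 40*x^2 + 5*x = -2*c^2 + 4*c - 40*x^2 + x*(18 - 18*c) - 2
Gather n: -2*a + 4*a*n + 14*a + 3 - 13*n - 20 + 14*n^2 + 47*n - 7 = 12*a + 14*n^2 + n*(4*a + 34) - 24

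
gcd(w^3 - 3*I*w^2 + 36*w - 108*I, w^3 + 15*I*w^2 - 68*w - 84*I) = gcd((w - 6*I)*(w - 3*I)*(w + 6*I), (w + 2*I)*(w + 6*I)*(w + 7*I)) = w + 6*I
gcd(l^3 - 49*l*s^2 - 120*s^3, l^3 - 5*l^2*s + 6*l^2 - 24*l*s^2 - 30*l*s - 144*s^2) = -l^2 + 5*l*s + 24*s^2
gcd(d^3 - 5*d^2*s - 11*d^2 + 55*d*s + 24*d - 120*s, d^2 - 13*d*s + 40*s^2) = -d + 5*s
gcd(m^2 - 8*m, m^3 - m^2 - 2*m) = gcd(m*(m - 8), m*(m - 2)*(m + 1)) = m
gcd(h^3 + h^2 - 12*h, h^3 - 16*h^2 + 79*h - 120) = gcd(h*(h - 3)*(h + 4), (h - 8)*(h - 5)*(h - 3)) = h - 3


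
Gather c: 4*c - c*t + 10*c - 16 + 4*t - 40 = c*(14 - t) + 4*t - 56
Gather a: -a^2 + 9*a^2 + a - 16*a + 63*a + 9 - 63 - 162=8*a^2 + 48*a - 216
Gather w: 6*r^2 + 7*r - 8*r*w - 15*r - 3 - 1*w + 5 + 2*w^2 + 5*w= 6*r^2 - 8*r + 2*w^2 + w*(4 - 8*r) + 2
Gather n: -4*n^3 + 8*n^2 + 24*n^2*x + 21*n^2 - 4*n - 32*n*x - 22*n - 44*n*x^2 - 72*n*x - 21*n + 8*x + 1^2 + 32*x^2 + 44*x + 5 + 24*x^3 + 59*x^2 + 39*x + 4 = -4*n^3 + n^2*(24*x + 29) + n*(-44*x^2 - 104*x - 47) + 24*x^3 + 91*x^2 + 91*x + 10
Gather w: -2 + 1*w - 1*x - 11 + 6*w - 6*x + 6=7*w - 7*x - 7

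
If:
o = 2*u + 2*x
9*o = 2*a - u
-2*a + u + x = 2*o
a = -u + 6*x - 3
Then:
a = -3/103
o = 4/103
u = -42/103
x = 44/103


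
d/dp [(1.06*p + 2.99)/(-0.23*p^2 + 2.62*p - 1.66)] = (0.2438*p^2 + 1.3754*p - 9.5934)/(0.0529*p^4 - 1.2052*p^3 + 7.628*p^2 - 8.6984*p + 2.7556)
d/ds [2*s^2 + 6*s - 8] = 4*s + 6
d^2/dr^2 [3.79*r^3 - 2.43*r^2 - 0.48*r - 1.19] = 22.74*r - 4.86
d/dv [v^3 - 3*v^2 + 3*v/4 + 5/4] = 3*v^2 - 6*v + 3/4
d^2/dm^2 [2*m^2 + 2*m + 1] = 4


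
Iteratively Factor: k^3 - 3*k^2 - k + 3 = (k + 1)*(k^2 - 4*k + 3) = (k - 1)*(k + 1)*(k - 3)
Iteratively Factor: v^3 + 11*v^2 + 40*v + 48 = (v + 4)*(v^2 + 7*v + 12) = (v + 4)^2*(v + 3)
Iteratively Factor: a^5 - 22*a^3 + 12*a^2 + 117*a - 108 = (a - 3)*(a^4 + 3*a^3 - 13*a^2 - 27*a + 36) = (a - 3)*(a + 4)*(a^3 - a^2 - 9*a + 9) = (a - 3)*(a + 3)*(a + 4)*(a^2 - 4*a + 3) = (a - 3)^2*(a + 3)*(a + 4)*(a - 1)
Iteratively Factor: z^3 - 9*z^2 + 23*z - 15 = (z - 5)*(z^2 - 4*z + 3) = (z - 5)*(z - 1)*(z - 3)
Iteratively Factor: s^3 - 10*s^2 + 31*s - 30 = (s - 3)*(s^2 - 7*s + 10) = (s - 5)*(s - 3)*(s - 2)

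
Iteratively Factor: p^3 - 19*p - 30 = (p + 3)*(p^2 - 3*p - 10) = (p - 5)*(p + 3)*(p + 2)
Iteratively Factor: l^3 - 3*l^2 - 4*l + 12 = (l - 3)*(l^2 - 4) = (l - 3)*(l + 2)*(l - 2)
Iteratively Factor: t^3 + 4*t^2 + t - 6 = (t + 3)*(t^2 + t - 2) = (t + 2)*(t + 3)*(t - 1)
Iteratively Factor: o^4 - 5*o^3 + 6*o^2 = (o)*(o^3 - 5*o^2 + 6*o) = o*(o - 3)*(o^2 - 2*o) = o^2*(o - 3)*(o - 2)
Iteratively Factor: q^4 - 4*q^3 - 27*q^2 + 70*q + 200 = (q + 4)*(q^3 - 8*q^2 + 5*q + 50) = (q - 5)*(q + 4)*(q^2 - 3*q - 10) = (q - 5)^2*(q + 4)*(q + 2)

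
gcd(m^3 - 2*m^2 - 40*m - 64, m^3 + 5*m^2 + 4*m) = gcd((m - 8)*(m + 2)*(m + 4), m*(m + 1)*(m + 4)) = m + 4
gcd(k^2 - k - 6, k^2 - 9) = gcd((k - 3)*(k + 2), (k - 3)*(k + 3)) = k - 3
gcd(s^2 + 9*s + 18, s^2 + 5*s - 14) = 1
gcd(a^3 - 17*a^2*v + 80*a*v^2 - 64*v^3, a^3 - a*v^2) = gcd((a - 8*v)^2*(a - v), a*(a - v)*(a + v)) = -a + v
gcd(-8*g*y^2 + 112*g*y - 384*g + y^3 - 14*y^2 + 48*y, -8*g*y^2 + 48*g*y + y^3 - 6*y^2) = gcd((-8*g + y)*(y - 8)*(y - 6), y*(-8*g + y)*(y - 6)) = -8*g*y + 48*g + y^2 - 6*y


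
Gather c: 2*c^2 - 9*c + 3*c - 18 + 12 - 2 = 2*c^2 - 6*c - 8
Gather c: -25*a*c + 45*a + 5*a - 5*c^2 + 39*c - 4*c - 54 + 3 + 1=50*a - 5*c^2 + c*(35 - 25*a) - 50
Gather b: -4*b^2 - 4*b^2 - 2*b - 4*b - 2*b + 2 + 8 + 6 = -8*b^2 - 8*b + 16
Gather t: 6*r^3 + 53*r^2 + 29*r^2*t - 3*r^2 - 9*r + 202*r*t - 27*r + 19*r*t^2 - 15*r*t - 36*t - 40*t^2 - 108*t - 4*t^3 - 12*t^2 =6*r^3 + 50*r^2 - 36*r - 4*t^3 + t^2*(19*r - 52) + t*(29*r^2 + 187*r - 144)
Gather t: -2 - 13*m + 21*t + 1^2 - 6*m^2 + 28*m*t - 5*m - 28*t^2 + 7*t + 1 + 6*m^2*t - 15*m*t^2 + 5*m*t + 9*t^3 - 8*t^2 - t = -6*m^2 - 18*m + 9*t^3 + t^2*(-15*m - 36) + t*(6*m^2 + 33*m + 27)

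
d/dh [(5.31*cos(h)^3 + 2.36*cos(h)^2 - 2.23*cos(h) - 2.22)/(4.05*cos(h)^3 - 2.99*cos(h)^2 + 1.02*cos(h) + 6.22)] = (25.4349*cos(h)^4 - 28.8954*cos(h)^3 - 121.7971*cos(h)^2 - 16.0828*cos(h) + 11.6062)*sin(h)/(16.4025*cos(h)^6 - 24.219*cos(h)^5 + 17.2021*cos(h)^4 + 44.2824*cos(h)^3 - 36.1552*cos(h)^2 + 12.6888*cos(h) + 38.6884)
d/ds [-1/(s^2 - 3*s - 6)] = (2*s - 3)/(-s^2 + 3*s + 6)^2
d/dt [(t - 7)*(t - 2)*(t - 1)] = 3*t^2 - 20*t + 23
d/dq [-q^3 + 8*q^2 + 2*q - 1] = -3*q^2 + 16*q + 2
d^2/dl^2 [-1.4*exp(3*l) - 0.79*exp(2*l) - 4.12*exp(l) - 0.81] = (-12.6*exp(2*l) - 3.16*exp(l) - 4.12)*exp(l)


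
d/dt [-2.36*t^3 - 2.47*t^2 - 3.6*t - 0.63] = -7.08*t^2 - 4.94*t - 3.6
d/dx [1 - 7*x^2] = -14*x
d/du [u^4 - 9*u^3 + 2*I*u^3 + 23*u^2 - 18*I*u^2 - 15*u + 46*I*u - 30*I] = 4*u^3 + u^2*(-27 + 6*I) + u*(46 - 36*I) - 15 + 46*I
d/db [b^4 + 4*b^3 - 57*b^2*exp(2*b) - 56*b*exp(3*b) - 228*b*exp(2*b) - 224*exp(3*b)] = 4*b^3 - 114*b^2*exp(2*b) + 12*b^2 - 168*b*exp(3*b) - 570*b*exp(2*b) - 728*exp(3*b) - 228*exp(2*b)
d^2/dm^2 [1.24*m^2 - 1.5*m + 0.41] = 2.48000000000000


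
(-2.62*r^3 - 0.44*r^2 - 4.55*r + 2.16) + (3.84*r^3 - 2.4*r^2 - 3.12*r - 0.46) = 1.22*r^3 - 2.84*r^2 - 7.67*r + 1.7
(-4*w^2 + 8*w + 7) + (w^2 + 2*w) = -3*w^2 + 10*w + 7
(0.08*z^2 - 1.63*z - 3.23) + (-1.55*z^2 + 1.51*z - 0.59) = -1.47*z^2 - 0.12*z - 3.82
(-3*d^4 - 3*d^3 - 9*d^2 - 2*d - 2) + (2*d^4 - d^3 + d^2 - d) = -d^4 - 4*d^3 - 8*d^2 - 3*d - 2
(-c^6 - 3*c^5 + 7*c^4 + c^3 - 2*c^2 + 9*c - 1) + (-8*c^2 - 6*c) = -c^6 - 3*c^5 + 7*c^4 + c^3 - 10*c^2 + 3*c - 1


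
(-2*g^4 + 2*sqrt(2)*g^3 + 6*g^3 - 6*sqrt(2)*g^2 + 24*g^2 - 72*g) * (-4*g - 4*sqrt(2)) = 8*g^5 - 24*g^4 - 112*g^3 - 96*sqrt(2)*g^2 + 336*g^2 + 288*sqrt(2)*g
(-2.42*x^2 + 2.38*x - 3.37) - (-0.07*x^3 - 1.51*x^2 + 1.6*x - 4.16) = 0.07*x^3 - 0.91*x^2 + 0.78*x + 0.79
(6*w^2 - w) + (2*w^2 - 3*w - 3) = 8*w^2 - 4*w - 3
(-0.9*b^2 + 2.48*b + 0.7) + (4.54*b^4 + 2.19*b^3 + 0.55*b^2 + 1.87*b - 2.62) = 4.54*b^4 + 2.19*b^3 - 0.35*b^2 + 4.35*b - 1.92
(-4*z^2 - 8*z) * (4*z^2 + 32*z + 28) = -16*z^4 - 160*z^3 - 368*z^2 - 224*z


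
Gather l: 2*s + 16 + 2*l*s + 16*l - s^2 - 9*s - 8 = l*(2*s + 16) - s^2 - 7*s + 8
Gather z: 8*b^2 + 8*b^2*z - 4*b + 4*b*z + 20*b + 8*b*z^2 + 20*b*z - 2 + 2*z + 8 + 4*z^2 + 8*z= 8*b^2 + 16*b + z^2*(8*b + 4) + z*(8*b^2 + 24*b + 10) + 6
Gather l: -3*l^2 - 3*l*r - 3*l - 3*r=-3*l^2 + l*(-3*r - 3) - 3*r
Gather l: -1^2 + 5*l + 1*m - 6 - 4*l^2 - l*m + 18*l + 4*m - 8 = -4*l^2 + l*(23 - m) + 5*m - 15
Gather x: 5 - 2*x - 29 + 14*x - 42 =12*x - 66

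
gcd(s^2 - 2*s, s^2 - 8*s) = s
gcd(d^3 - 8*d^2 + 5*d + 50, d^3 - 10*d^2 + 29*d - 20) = d - 5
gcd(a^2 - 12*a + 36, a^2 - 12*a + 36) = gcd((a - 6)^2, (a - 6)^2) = a^2 - 12*a + 36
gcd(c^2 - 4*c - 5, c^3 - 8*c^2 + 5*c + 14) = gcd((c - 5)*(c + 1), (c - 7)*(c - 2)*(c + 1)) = c + 1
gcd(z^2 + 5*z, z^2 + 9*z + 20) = z + 5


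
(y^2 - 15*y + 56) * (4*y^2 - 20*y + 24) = 4*y^4 - 80*y^3 + 548*y^2 - 1480*y + 1344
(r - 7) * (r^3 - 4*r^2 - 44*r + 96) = r^4 - 11*r^3 - 16*r^2 + 404*r - 672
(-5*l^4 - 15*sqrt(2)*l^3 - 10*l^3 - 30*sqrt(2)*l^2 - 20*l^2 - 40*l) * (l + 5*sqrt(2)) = -5*l^5 - 40*sqrt(2)*l^4 - 10*l^4 - 170*l^3 - 80*sqrt(2)*l^3 - 340*l^2 - 100*sqrt(2)*l^2 - 200*sqrt(2)*l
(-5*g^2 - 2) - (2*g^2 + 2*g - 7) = -7*g^2 - 2*g + 5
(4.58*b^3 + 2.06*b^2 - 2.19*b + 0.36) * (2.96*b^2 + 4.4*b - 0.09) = 13.5568*b^5 + 26.2496*b^4 + 2.1694*b^3 - 8.7558*b^2 + 1.7811*b - 0.0324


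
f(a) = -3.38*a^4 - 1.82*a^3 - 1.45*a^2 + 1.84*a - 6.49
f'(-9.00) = 9441.76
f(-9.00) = -20989.90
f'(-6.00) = 2743.00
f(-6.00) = -4057.09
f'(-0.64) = 5.00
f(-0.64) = -8.35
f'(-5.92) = 2632.71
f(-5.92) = -3842.08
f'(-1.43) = 34.36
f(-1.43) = -20.90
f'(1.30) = -40.86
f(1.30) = -20.20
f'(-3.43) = 493.13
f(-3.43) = -424.25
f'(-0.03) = 1.92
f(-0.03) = -6.55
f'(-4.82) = 1402.94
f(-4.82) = -1669.58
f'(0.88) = -14.15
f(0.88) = -9.26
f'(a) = -13.52*a^3 - 5.46*a^2 - 2.9*a + 1.84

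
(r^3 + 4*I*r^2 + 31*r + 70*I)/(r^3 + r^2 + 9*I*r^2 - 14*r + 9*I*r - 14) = (r - 5*I)/(r + 1)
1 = 1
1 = 1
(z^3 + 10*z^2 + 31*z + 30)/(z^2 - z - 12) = (z^2 + 7*z + 10)/(z - 4)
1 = 1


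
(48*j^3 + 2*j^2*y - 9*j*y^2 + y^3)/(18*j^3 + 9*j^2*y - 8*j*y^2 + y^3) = (-16*j^2 - 6*j*y + y^2)/(-6*j^2 - 5*j*y + y^2)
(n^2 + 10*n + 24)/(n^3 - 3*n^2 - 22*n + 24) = (n + 6)/(n^2 - 7*n + 6)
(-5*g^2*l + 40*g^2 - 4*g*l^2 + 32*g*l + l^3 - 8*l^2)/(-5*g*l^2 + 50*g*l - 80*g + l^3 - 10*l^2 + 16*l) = (g + l)/(l - 2)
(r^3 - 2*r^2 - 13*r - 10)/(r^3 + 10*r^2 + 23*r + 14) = (r - 5)/(r + 7)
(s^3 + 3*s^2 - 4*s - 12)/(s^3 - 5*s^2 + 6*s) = (s^2 + 5*s + 6)/(s*(s - 3))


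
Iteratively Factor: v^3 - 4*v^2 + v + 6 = (v - 2)*(v^2 - 2*v - 3) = (v - 2)*(v + 1)*(v - 3)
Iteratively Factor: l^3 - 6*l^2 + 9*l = (l - 3)*(l^2 - 3*l) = (l - 3)^2*(l)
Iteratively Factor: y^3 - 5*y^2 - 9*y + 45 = (y - 5)*(y^2 - 9) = (y - 5)*(y + 3)*(y - 3)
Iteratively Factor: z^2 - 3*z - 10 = (z + 2)*(z - 5)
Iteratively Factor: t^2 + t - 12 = (t + 4)*(t - 3)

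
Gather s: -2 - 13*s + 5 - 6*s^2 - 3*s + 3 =-6*s^2 - 16*s + 6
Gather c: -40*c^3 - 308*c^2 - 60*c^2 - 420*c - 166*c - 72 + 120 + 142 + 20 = -40*c^3 - 368*c^2 - 586*c + 210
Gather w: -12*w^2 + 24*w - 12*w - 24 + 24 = -12*w^2 + 12*w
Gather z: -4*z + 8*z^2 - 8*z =8*z^2 - 12*z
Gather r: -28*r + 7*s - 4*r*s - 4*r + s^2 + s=r*(-4*s - 32) + s^2 + 8*s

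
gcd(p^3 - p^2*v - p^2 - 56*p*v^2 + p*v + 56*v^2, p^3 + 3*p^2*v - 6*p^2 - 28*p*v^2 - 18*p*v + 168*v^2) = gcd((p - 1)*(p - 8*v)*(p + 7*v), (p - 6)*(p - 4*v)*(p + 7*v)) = p + 7*v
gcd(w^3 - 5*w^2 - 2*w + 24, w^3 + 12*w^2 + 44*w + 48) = w + 2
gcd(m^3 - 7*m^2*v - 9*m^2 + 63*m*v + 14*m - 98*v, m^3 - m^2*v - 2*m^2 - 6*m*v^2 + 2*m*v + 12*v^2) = m - 2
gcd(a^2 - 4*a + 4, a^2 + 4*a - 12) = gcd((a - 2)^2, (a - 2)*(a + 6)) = a - 2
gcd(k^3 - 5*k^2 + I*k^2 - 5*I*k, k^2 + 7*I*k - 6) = k + I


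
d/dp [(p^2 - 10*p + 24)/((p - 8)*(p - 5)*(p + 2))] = (-p^4 + 20*p^3 - 168*p^2 + 688*p - 1136)/(p^6 - 22*p^5 + 149*p^4 - 148*p^3 - 1564*p^2 + 2240*p + 6400)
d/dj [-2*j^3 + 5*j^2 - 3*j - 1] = -6*j^2 + 10*j - 3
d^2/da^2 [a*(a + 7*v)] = 2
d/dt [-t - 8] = -1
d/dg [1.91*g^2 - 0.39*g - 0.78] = 3.82*g - 0.39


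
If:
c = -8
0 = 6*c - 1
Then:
No Solution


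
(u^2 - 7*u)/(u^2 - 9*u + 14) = u/(u - 2)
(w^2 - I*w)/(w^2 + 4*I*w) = (w - I)/(w + 4*I)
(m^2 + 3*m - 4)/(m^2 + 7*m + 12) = (m - 1)/(m + 3)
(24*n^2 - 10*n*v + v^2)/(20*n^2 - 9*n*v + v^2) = (-6*n + v)/(-5*n + v)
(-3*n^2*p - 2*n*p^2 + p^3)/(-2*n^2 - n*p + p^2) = p*(-3*n + p)/(-2*n + p)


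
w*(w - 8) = w^2 - 8*w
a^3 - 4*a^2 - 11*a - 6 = (a - 6)*(a + 1)^2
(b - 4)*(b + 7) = b^2 + 3*b - 28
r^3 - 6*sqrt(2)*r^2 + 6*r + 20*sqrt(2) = (r - 5*sqrt(2))*(r - 2*sqrt(2))*(r + sqrt(2))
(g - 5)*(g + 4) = g^2 - g - 20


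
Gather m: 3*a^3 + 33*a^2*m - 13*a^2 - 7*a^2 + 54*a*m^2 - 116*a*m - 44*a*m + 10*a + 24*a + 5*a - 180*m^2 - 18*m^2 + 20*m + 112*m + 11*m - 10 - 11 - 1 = 3*a^3 - 20*a^2 + 39*a + m^2*(54*a - 198) + m*(33*a^2 - 160*a + 143) - 22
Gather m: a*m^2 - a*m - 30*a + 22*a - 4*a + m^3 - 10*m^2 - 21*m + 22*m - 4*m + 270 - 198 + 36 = -12*a + m^3 + m^2*(a - 10) + m*(-a - 3) + 108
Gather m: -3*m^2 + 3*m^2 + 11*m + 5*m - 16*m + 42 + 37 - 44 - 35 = 0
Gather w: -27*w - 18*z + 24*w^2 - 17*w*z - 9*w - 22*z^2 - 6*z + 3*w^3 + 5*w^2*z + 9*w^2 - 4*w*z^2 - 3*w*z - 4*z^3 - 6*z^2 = 3*w^3 + w^2*(5*z + 33) + w*(-4*z^2 - 20*z - 36) - 4*z^3 - 28*z^2 - 24*z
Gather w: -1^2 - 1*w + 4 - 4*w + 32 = 35 - 5*w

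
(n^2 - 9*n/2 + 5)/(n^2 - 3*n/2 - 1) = (2*n - 5)/(2*n + 1)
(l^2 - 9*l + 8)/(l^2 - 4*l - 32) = (l - 1)/(l + 4)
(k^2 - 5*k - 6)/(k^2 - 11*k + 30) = (k + 1)/(k - 5)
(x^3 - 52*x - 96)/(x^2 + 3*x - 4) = (x^3 - 52*x - 96)/(x^2 + 3*x - 4)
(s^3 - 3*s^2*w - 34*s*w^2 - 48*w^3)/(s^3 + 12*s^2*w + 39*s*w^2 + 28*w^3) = (s^3 - 3*s^2*w - 34*s*w^2 - 48*w^3)/(s^3 + 12*s^2*w + 39*s*w^2 + 28*w^3)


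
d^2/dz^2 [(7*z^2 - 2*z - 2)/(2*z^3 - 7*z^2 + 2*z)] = 4*(14*z^6 - 12*z^5 - 24*z^4 + 116*z^3 - 159*z^2 + 42*z - 4)/(z^3*(8*z^6 - 84*z^5 + 318*z^4 - 511*z^3 + 318*z^2 - 84*z + 8))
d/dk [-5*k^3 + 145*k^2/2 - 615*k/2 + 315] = -15*k^2 + 145*k - 615/2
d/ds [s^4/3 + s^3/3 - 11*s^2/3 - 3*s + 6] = 4*s^3/3 + s^2 - 22*s/3 - 3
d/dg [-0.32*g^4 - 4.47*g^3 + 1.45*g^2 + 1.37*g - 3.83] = -1.28*g^3 - 13.41*g^2 + 2.9*g + 1.37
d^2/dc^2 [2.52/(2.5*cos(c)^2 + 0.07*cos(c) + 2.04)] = (-63.0*(1 - cos(c)^2)^2 - 1.323*cos(c)^3 + 19.895652*cos(c)^2 + 3.005856*cos(c) + 37.320696)/(2.5*cos(c)^2 + 0.07*cos(c) + 2.04)^3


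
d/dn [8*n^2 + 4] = 16*n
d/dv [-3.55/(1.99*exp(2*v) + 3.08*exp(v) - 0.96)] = (14.129*exp(v) + 10.934)*exp(v)/(1.99*exp(2*v) + 3.08*exp(v) - 0.96)^2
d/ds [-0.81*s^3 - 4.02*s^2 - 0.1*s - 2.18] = -2.43*s^2 - 8.04*s - 0.1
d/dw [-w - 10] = -1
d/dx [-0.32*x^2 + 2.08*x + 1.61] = 2.08 - 0.64*x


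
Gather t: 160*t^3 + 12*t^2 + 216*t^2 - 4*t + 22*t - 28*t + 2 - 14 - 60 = 160*t^3 + 228*t^2 - 10*t - 72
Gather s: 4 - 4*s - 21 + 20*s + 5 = 16*s - 12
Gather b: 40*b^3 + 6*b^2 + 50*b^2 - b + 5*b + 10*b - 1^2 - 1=40*b^3 + 56*b^2 + 14*b - 2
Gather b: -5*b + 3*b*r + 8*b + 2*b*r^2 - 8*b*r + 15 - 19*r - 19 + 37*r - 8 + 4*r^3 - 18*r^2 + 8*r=b*(2*r^2 - 5*r + 3) + 4*r^3 - 18*r^2 + 26*r - 12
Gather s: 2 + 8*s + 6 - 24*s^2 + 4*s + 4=-24*s^2 + 12*s + 12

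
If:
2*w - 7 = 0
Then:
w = 7/2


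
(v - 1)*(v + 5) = v^2 + 4*v - 5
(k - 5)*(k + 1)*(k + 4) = k^3 - 21*k - 20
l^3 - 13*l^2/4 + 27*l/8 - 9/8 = (l - 3/2)*(l - 1)*(l - 3/4)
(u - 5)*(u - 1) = u^2 - 6*u + 5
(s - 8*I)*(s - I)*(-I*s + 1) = -I*s^3 - 8*s^2 - I*s - 8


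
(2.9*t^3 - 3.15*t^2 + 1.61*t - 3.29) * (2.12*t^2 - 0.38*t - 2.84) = 6.148*t^5 - 7.78*t^4 - 3.6258*t^3 + 1.3594*t^2 - 3.3222*t + 9.3436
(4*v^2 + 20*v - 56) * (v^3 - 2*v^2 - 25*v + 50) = 4*v^5 + 12*v^4 - 196*v^3 - 188*v^2 + 2400*v - 2800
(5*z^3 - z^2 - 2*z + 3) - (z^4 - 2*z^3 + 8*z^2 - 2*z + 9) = -z^4 + 7*z^3 - 9*z^2 - 6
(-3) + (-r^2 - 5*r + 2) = -r^2 - 5*r - 1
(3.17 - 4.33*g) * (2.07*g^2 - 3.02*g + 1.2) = -8.9631*g^3 + 19.6385*g^2 - 14.7694*g + 3.804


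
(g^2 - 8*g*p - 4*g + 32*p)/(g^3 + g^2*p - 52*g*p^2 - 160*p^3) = (g - 4)/(g^2 + 9*g*p + 20*p^2)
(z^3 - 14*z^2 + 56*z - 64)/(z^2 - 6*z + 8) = z - 8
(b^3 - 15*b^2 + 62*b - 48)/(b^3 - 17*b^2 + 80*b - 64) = (b - 6)/(b - 8)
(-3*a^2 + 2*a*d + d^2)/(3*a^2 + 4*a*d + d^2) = (-a + d)/(a + d)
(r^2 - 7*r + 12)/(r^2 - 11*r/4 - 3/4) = 4*(r - 4)/(4*r + 1)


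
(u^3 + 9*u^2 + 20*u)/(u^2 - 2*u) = (u^2 + 9*u + 20)/(u - 2)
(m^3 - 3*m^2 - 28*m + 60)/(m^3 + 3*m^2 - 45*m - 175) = (m^2 - 8*m + 12)/(m^2 - 2*m - 35)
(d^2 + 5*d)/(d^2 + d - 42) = d*(d + 5)/(d^2 + d - 42)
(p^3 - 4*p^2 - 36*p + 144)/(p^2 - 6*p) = p + 2 - 24/p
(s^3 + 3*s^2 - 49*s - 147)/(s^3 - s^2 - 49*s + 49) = (s + 3)/(s - 1)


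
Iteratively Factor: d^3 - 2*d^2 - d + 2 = (d + 1)*(d^2 - 3*d + 2) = (d - 1)*(d + 1)*(d - 2)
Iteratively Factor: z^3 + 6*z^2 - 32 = (z - 2)*(z^2 + 8*z + 16) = (z - 2)*(z + 4)*(z + 4)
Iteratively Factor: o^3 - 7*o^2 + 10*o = (o - 5)*(o^2 - 2*o) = o*(o - 5)*(o - 2)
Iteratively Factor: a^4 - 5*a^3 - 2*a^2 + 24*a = (a - 4)*(a^3 - a^2 - 6*a) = (a - 4)*(a + 2)*(a^2 - 3*a) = (a - 4)*(a - 3)*(a + 2)*(a)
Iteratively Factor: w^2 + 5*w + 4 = (w + 1)*(w + 4)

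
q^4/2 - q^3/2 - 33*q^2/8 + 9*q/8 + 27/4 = (q/2 + 1)*(q - 3)*(q - 3/2)*(q + 3/2)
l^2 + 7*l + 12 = (l + 3)*(l + 4)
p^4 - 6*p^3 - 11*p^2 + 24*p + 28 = (p - 7)*(p - 2)*(p + 1)*(p + 2)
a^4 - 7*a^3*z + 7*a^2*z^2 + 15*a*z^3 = a*(a - 5*z)*(a - 3*z)*(a + z)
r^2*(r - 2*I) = r^3 - 2*I*r^2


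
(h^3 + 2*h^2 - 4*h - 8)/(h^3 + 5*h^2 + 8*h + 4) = (h - 2)/(h + 1)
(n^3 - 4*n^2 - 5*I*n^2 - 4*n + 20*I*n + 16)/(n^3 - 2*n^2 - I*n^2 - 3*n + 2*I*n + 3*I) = (n^2 - 4*n*(1 + I) + 16*I)/(n^2 - 2*n - 3)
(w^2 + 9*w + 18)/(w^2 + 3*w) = (w + 6)/w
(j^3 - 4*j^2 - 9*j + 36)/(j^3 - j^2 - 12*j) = (j - 3)/j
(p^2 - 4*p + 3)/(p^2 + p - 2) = (p - 3)/(p + 2)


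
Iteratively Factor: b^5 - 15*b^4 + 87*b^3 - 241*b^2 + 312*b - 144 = (b - 4)*(b^4 - 11*b^3 + 43*b^2 - 69*b + 36) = (b - 4)^2*(b^3 - 7*b^2 + 15*b - 9) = (b - 4)^2*(b - 1)*(b^2 - 6*b + 9) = (b - 4)^2*(b - 3)*(b - 1)*(b - 3)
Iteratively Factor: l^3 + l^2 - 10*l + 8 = (l + 4)*(l^2 - 3*l + 2) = (l - 1)*(l + 4)*(l - 2)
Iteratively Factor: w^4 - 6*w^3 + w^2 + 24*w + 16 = (w + 1)*(w^3 - 7*w^2 + 8*w + 16) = (w - 4)*(w + 1)*(w^2 - 3*w - 4) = (w - 4)^2*(w + 1)*(w + 1)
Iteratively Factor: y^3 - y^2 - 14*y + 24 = (y - 2)*(y^2 + y - 12) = (y - 2)*(y + 4)*(y - 3)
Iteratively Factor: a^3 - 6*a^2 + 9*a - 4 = (a - 1)*(a^2 - 5*a + 4) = (a - 1)^2*(a - 4)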